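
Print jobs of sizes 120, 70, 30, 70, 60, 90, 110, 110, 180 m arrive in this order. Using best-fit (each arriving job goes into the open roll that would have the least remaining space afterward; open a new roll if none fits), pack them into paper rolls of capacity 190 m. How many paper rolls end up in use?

6

  120 → roll 1 (new)  [load 120/190]
  70 → roll 1  [load 190/190]
  30 → roll 2 (new)  [load 30/190]
  70 → roll 2  [load 100/190]
  60 → roll 2  [load 160/190]
  90 → roll 3 (new)  [load 90/190]
  110 → roll 4 (new)  [load 110/190]
  110 → roll 5 (new)  [load 110/190]
  180 → roll 6 (new)  [load 180/190]
6 paper rolls opened.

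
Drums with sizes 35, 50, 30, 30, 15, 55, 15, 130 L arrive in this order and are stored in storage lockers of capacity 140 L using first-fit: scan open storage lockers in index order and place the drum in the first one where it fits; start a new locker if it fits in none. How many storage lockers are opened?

3

  35 → locker 1 (new)  [load 35/140]
  50 → locker 1  [load 85/140]
  30 → locker 1  [load 115/140]
  30 → locker 2 (new)  [load 30/140]
  15 → locker 1  [load 130/140]
  55 → locker 2  [load 85/140]
  15 → locker 2  [load 100/140]
  130 → locker 3 (new)  [load 130/140]
3 storage lockers opened.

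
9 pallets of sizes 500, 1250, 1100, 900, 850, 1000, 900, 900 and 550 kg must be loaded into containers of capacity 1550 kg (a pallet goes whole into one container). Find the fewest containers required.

7

Total = 1250 + 1100 + 1000 + 900 + 900 + 900 + 850 + 550 + 500 = 7950 kg.
Lower bound: ⌈7950/1550⌉ = 6 containers.
Also, 7 pallets each exceed 775 kg, and no two of those can share a container, so at least 7 containers are needed.
A packing using 7 containers:
  container 1: 1250 = 1250
  container 2: 1100 = 1100
  container 3: 1000 + 550 = 1550
  container 4: 900 + 500 = 1400
  container 5: 900 = 900
  container 6: 900 = 900
  container 7: 850 = 850
This matches the lower bound, so 7 is optimal.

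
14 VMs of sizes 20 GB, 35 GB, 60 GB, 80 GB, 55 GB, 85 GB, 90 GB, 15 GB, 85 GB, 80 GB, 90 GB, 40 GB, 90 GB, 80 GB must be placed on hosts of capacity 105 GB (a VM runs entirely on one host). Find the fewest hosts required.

Total = 90 + 90 + 90 + 85 + 85 + 80 + 80 + 80 + 60 + 55 + 40 + 35 + 20 + 15 = 905 GB.
Lower bound: ⌈905/105⌉ = 9 hosts.
Also, 10 VMs each exceed 105/2 GB, and no two of those can share a host, so at least 10 hosts are needed.
A packing using 10 hosts:
  host 1: 90 + 15 = 105
  host 2: 90 = 90
  host 3: 90 = 90
  host 4: 85 + 20 = 105
  host 5: 85 = 85
  host 6: 80 = 80
  host 7: 80 = 80
  host 8: 80 = 80
  host 9: 60 + 40 = 100
  host 10: 55 + 35 = 90
This matches the lower bound, so 10 is optimal.

10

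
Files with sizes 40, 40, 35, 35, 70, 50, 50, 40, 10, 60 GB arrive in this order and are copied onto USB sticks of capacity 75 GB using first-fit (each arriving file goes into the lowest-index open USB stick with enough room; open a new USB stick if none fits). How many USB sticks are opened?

  40 → USB stick 1 (new)  [load 40/75]
  40 → USB stick 2 (new)  [load 40/75]
  35 → USB stick 1  [load 75/75]
  35 → USB stick 2  [load 75/75]
  70 → USB stick 3 (new)  [load 70/75]
  50 → USB stick 4 (new)  [load 50/75]
  50 → USB stick 5 (new)  [load 50/75]
  40 → USB stick 6 (new)  [load 40/75]
  10 → USB stick 4  [load 60/75]
  60 → USB stick 7 (new)  [load 60/75]
7 USB sticks opened.

7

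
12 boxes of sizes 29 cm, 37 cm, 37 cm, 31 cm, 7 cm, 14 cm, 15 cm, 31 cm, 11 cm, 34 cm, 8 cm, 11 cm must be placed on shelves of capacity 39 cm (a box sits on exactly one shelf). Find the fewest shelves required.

8

Total = 37 + 37 + 34 + 31 + 31 + 29 + 15 + 14 + 11 + 11 + 8 + 7 = 265 cm.
Lower bound: ⌈265/39⌉ = 7 shelves.
A packing using 8 shelves:
  shelf 1: 37 = 37
  shelf 2: 37 = 37
  shelf 3: 34 = 34
  shelf 4: 31 + 8 = 39
  shelf 5: 31 + 7 = 38
  shelf 6: 29 = 29
  shelf 7: 15 + 14 = 29
  shelf 8: 11 + 11 = 22
No arrangement into 7 shelves stays within capacity, so 8 is optimal.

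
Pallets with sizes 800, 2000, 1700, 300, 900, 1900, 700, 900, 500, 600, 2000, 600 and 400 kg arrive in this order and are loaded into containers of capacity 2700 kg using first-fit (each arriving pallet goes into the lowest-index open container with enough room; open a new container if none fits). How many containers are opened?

  800 → container 1 (new)  [load 800/2700]
  2000 → container 2 (new)  [load 2000/2700]
  1700 → container 1  [load 2500/2700]
  300 → container 2  [load 2300/2700]
  900 → container 3 (new)  [load 900/2700]
  1900 → container 4 (new)  [load 1900/2700]
  700 → container 3  [load 1600/2700]
  900 → container 3  [load 2500/2700]
  500 → container 4  [load 2400/2700]
  600 → container 5 (new)  [load 600/2700]
  2000 → container 5  [load 2600/2700]
  600 → container 6 (new)  [load 600/2700]
  400 → container 2  [load 2700/2700]
6 containers opened.

6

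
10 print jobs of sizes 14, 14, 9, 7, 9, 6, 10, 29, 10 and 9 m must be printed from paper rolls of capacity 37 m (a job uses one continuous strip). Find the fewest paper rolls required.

Total = 29 + 14 + 14 + 10 + 10 + 9 + 9 + 9 + 7 + 6 = 117 m.
Lower bound: ⌈117/37⌉ = 4 paper rolls.
A packing using 4 paper rolls:
  roll 1: 29 + 7 = 36
  roll 2: 14 + 14 + 9 = 37
  roll 3: 10 + 10 + 9 + 6 = 35
  roll 4: 9 = 9
This matches the lower bound, so 4 is optimal.

4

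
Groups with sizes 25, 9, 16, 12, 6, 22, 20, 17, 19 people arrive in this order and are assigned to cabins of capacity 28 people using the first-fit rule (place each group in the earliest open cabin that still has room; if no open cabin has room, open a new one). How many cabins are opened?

7

  25 → cabin 1 (new)  [load 25/28]
  9 → cabin 2 (new)  [load 9/28]
  16 → cabin 2  [load 25/28]
  12 → cabin 3 (new)  [load 12/28]
  6 → cabin 3  [load 18/28]
  22 → cabin 4 (new)  [load 22/28]
  20 → cabin 5 (new)  [load 20/28]
  17 → cabin 6 (new)  [load 17/28]
  19 → cabin 7 (new)  [load 19/28]
7 cabins opened.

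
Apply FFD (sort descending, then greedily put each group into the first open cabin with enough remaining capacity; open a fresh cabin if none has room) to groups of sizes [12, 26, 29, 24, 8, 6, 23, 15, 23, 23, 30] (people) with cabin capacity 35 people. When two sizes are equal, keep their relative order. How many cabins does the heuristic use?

Sorted descending: 30, 29, 26, 24, 23, 23, 23, 15, 12, 8, 6.
  30 → cabin 1 (new)  [load 30/35]
  29 → cabin 2 (new)  [load 29/35]
  26 → cabin 3 (new)  [load 26/35]
  24 → cabin 4 (new)  [load 24/35]
  23 → cabin 5 (new)  [load 23/35]
  23 → cabin 6 (new)  [load 23/35]
  23 → cabin 7 (new)  [load 23/35]
  15 → cabin 8 (new)  [load 15/35]
  12 → cabin 5  [load 35/35]
  8 → cabin 3  [load 34/35]
  6 → cabin 2  [load 35/35]
8 cabins opened.

8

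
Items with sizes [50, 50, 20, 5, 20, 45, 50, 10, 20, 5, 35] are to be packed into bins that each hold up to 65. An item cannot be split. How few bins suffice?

Total = 50 + 50 + 50 + 45 + 35 + 20 + 20 + 20 + 10 + 5 + 5 = 310.
Lower bound: ⌈310/65⌉ = 5 bins.
A packing using 6 bins:
  bin 1: 50 + 10 + 5 = 65
  bin 2: 50 + 5 = 55
  bin 3: 50 = 50
  bin 4: 45 + 20 = 65
  bin 5: 35 + 20 = 55
  bin 6: 20 = 20
No arrangement into 5 bins stays within capacity, so 6 is optimal.

6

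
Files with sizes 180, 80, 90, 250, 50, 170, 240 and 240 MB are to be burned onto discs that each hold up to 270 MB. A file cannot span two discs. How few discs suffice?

Total = 250 + 240 + 240 + 180 + 170 + 90 + 80 + 50 = 1300 MB.
Lower bound: ⌈1300/270⌉ = 5 discs.
A packing using 6 discs:
  disc 1: 250 = 250
  disc 2: 240 = 240
  disc 3: 240 = 240
  disc 4: 180 + 90 = 270
  disc 5: 170 + 80 = 250
  disc 6: 50 = 50
No arrangement into 5 discs stays within capacity, so 6 is optimal.

6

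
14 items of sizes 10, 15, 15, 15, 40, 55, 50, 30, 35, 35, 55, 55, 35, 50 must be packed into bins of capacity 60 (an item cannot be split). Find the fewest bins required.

10

Total = 55 + 55 + 55 + 50 + 50 + 40 + 35 + 35 + 35 + 30 + 15 + 15 + 15 + 10 = 495.
Lower bound: ⌈495/60⌉ = 9 bins.
A packing using 10 bins:
  bin 1: 55 = 55
  bin 2: 55 = 55
  bin 3: 55 = 55
  bin 4: 50 + 10 = 60
  bin 5: 50 = 50
  bin 6: 40 + 15 = 55
  bin 7: 35 + 15 = 50
  bin 8: 35 + 15 = 50
  bin 9: 35 = 35
  bin 10: 30 = 30
No arrangement into 9 bins stays within capacity, so 10 is optimal.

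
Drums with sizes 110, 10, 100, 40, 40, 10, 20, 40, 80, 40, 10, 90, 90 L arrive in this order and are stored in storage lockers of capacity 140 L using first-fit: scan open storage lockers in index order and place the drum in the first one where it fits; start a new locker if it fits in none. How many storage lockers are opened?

6

  110 → locker 1 (new)  [load 110/140]
  10 → locker 1  [load 120/140]
  100 → locker 2 (new)  [load 100/140]
  40 → locker 2  [load 140/140]
  40 → locker 3 (new)  [load 40/140]
  10 → locker 1  [load 130/140]
  20 → locker 3  [load 60/140]
  40 → locker 3  [load 100/140]
  80 → locker 4 (new)  [load 80/140]
  40 → locker 3  [load 140/140]
  10 → locker 1  [load 140/140]
  90 → locker 5 (new)  [load 90/140]
  90 → locker 6 (new)  [load 90/140]
6 storage lockers opened.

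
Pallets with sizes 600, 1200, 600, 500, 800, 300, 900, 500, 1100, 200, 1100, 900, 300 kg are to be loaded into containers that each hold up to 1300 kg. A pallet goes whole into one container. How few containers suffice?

Total = 1200 + 1100 + 1100 + 900 + 900 + 800 + 600 + 600 + 500 + 500 + 300 + 300 + 200 = 9000 kg.
Lower bound: ⌈9000/1300⌉ = 7 containers.
A packing using 8 containers:
  container 1: 1200 = 1200
  container 2: 1100 + 200 = 1300
  container 3: 1100 = 1100
  container 4: 900 + 300 = 1200
  container 5: 900 + 300 = 1200
  container 6: 800 + 500 = 1300
  container 7: 600 + 600 = 1200
  container 8: 500 = 500
No arrangement into 7 containers stays within capacity, so 8 is optimal.

8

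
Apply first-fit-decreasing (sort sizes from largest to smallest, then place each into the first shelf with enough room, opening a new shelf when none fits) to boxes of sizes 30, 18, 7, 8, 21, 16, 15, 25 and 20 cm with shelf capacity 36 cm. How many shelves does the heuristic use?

Sorted descending: 30, 25, 21, 20, 18, 16, 15, 8, 7.
  30 → shelf 1 (new)  [load 30/36]
  25 → shelf 2 (new)  [load 25/36]
  21 → shelf 3 (new)  [load 21/36]
  20 → shelf 4 (new)  [load 20/36]
  18 → shelf 5 (new)  [load 18/36]
  16 → shelf 4  [load 36/36]
  15 → shelf 3  [load 36/36]
  8 → shelf 2  [load 33/36]
  7 → shelf 5  [load 25/36]
5 shelves opened.

5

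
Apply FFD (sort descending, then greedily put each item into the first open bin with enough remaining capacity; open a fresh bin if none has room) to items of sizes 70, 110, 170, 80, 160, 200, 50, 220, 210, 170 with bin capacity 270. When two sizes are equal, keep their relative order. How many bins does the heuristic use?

6

Sorted descending: 220, 210, 200, 170, 170, 160, 110, 80, 70, 50.
  220 → bin 1 (new)  [load 220/270]
  210 → bin 2 (new)  [load 210/270]
  200 → bin 3 (new)  [load 200/270]
  170 → bin 4 (new)  [load 170/270]
  170 → bin 5 (new)  [load 170/270]
  160 → bin 6 (new)  [load 160/270]
  110 → bin 6  [load 270/270]
  80 → bin 4  [load 250/270]
  70 → bin 3  [load 270/270]
  50 → bin 1  [load 270/270]
6 bins opened.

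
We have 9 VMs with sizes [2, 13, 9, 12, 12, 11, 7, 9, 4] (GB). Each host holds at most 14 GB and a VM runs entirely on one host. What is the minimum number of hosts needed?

7

Total = 13 + 12 + 12 + 11 + 9 + 9 + 7 + 4 + 2 = 79 GB.
Lower bound: ⌈79/14⌉ = 6 hosts.
A packing using 7 hosts:
  host 1: 13 = 13
  host 2: 12 + 2 = 14
  host 3: 12 = 12
  host 4: 11 = 11
  host 5: 9 + 4 = 13
  host 6: 9 = 9
  host 7: 7 = 7
No arrangement into 6 hosts stays within capacity, so 7 is optimal.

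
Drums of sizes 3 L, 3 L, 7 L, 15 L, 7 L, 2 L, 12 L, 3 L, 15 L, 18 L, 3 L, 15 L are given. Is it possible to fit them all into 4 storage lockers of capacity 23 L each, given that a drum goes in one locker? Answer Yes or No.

Total = 103 L; ⌈103/23⌉ = 5.
At least 5 storage lockers are required, but only 4 are allowed.

No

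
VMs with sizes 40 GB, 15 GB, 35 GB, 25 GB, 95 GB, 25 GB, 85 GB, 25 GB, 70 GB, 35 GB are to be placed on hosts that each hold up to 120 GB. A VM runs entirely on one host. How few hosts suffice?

Total = 95 + 85 + 70 + 40 + 35 + 35 + 25 + 25 + 25 + 15 = 450 GB.
Lower bound: ⌈450/120⌉ = 4 hosts.
A packing using 4 hosts:
  host 1: 95 + 25 = 120
  host 2: 85 + 35 = 120
  host 3: 70 + 40 = 110
  host 4: 35 + 25 + 25 + 15 = 100
This matches the lower bound, so 4 is optimal.

4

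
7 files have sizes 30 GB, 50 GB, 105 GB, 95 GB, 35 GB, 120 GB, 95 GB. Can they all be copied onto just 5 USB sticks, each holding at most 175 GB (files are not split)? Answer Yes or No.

Yes

A valid assignment using 4 USB sticks:
  USB stick 1: 120 + 50 = 170
  USB stick 2: 105 + 35 + 30 = 170
  USB stick 3: 95 = 95
  USB stick 4: 95 = 95
That uses only 4 ≤ 5, so 5 USB sticks are enough.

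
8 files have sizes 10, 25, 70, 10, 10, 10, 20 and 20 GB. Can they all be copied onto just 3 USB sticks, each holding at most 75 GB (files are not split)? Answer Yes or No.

Yes

A valid assignment using 3 USB sticks:
  USB stick 1: 70 = 70
  USB stick 2: 25 + 20 + 20 + 10 = 75
  USB stick 3: 10 + 10 + 10 = 30
Every load is within 75 GB, so 3 USB sticks suffice.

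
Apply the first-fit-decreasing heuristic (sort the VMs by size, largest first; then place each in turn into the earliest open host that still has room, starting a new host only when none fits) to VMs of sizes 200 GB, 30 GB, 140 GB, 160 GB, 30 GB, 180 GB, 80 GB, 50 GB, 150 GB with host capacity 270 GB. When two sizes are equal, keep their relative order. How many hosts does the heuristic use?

Sorted descending: 200, 180, 160, 150, 140, 80, 50, 30, 30.
  200 → host 1 (new)  [load 200/270]
  180 → host 2 (new)  [load 180/270]
  160 → host 3 (new)  [load 160/270]
  150 → host 4 (new)  [load 150/270]
  140 → host 5 (new)  [load 140/270]
  80 → host 2  [load 260/270]
  50 → host 1  [load 250/270]
  30 → host 3  [load 190/270]
  30 → host 3  [load 220/270]
5 hosts opened.

5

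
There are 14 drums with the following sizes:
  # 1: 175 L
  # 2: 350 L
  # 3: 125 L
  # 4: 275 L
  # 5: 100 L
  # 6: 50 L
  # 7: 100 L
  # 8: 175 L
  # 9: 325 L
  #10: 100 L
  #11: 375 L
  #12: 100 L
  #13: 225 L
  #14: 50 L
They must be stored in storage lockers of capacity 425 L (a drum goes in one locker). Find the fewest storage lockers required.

7

Total = 375 + 350 + 325 + 275 + 225 + 175 + 175 + 125 + 100 + 100 + 100 + 100 + 50 + 50 = 2525 L.
Lower bound: ⌈2525/425⌉ = 6 storage lockers.
A packing using 7 storage lockers:
  locker 1: 375 + 50 = 425
  locker 2: 350 + 50 = 400
  locker 3: 325 + 100 = 425
  locker 4: 275 + 125 = 400
  locker 5: 225 + 175 = 400
  locker 6: 175 + 100 + 100 = 375
  locker 7: 100 = 100
No arrangement into 6 storage lockers stays within capacity, so 7 is optimal.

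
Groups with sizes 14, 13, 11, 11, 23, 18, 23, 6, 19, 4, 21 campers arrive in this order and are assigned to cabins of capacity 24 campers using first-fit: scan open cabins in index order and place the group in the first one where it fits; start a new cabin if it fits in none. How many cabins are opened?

8

  14 → cabin 1 (new)  [load 14/24]
  13 → cabin 2 (new)  [load 13/24]
  11 → cabin 2  [load 24/24]
  11 → cabin 3 (new)  [load 11/24]
  23 → cabin 4 (new)  [load 23/24]
  18 → cabin 5 (new)  [load 18/24]
  23 → cabin 6 (new)  [load 23/24]
  6 → cabin 1  [load 20/24]
  19 → cabin 7 (new)  [load 19/24]
  4 → cabin 1  [load 24/24]
  21 → cabin 8 (new)  [load 21/24]
8 cabins opened.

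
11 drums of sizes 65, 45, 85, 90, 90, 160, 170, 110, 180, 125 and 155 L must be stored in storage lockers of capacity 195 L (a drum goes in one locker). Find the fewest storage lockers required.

8

Total = 180 + 170 + 160 + 155 + 125 + 110 + 90 + 90 + 85 + 65 + 45 = 1275 L.
Lower bound: ⌈1275/195⌉ = 7 storage lockers.
A packing using 8 storage lockers:
  locker 1: 180 = 180
  locker 2: 170 = 170
  locker 3: 160 = 160
  locker 4: 155 = 155
  locker 5: 125 + 65 = 190
  locker 6: 110 + 85 = 195
  locker 7: 90 + 90 = 180
  locker 8: 45 = 45
No arrangement into 7 storage lockers stays within capacity, so 8 is optimal.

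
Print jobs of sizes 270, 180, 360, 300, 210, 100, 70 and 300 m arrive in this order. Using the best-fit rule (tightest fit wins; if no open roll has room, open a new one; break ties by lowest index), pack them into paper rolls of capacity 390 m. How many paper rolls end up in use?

  270 → roll 1 (new)  [load 270/390]
  180 → roll 2 (new)  [load 180/390]
  360 → roll 3 (new)  [load 360/390]
  300 → roll 4 (new)  [load 300/390]
  210 → roll 2  [load 390/390]
  100 → roll 1  [load 370/390]
  70 → roll 4  [load 370/390]
  300 → roll 5 (new)  [load 300/390]
5 paper rolls opened.

5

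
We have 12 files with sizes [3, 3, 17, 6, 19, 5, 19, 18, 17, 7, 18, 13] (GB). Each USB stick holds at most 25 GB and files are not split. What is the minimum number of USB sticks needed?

7

Total = 19 + 19 + 18 + 18 + 17 + 17 + 13 + 7 + 6 + 5 + 3 + 3 = 145 GB.
Lower bound: ⌈145/25⌉ = 6 USB sticks.
Also, 7 files each exceed 25/2 GB, and no two of those can share a USB stick, so at least 7 USB sticks are needed.
A packing using 7 USB sticks:
  USB stick 1: 19 + 6 = 25
  USB stick 2: 19 + 5 = 24
  USB stick 3: 18 + 7 = 25
  USB stick 4: 18 + 3 + 3 = 24
  USB stick 5: 17 = 17
  USB stick 6: 17 = 17
  USB stick 7: 13 = 13
This matches the lower bound, so 7 is optimal.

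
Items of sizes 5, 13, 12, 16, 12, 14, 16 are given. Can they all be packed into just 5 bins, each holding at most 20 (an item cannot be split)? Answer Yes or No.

No

Total = 88; ⌈88/20⌉ = 5.
6 items each exceed half the capacity and cannot share a bin, forcing at least 6 bins.
At least 6 bins are required, but only 5 are allowed.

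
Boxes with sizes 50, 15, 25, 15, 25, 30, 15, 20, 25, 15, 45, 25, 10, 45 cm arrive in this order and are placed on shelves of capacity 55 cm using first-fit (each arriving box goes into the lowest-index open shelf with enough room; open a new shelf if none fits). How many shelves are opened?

  50 → shelf 1 (new)  [load 50/55]
  15 → shelf 2 (new)  [load 15/55]
  25 → shelf 2  [load 40/55]
  15 → shelf 2  [load 55/55]
  25 → shelf 3 (new)  [load 25/55]
  30 → shelf 3  [load 55/55]
  15 → shelf 4 (new)  [load 15/55]
  20 → shelf 4  [load 35/55]
  25 → shelf 5 (new)  [load 25/55]
  15 → shelf 4  [load 50/55]
  45 → shelf 6 (new)  [load 45/55]
  25 → shelf 5  [load 50/55]
  10 → shelf 6  [load 55/55]
  45 → shelf 7 (new)  [load 45/55]
7 shelves opened.

7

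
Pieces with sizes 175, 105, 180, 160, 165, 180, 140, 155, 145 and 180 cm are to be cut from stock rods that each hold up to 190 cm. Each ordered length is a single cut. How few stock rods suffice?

Total = 180 + 180 + 180 + 175 + 165 + 160 + 155 + 145 + 140 + 105 = 1585 cm.
Lower bound: ⌈1585/190⌉ = 9 stock rods.
Also, 10 pieces each exceed 95 cm, and no two of those can share a stock rod, so at least 10 stock rods are needed.
A packing using 10 stock rods:
  stock rod 1: 180 = 180
  stock rod 2: 180 = 180
  stock rod 3: 180 = 180
  stock rod 4: 175 = 175
  stock rod 5: 165 = 165
  stock rod 6: 160 = 160
  stock rod 7: 155 = 155
  stock rod 8: 145 = 145
  stock rod 9: 140 = 140
  stock rod 10: 105 = 105
This matches the lower bound, so 10 is optimal.

10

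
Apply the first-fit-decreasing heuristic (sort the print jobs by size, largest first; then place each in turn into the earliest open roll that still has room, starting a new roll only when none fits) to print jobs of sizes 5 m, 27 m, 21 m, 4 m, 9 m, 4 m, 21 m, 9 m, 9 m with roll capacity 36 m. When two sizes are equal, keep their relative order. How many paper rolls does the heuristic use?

Sorted descending: 27, 21, 21, 9, 9, 9, 5, 4, 4.
  27 → roll 1 (new)  [load 27/36]
  21 → roll 2 (new)  [load 21/36]
  21 → roll 3 (new)  [load 21/36]
  9 → roll 1  [load 36/36]
  9 → roll 2  [load 30/36]
  9 → roll 3  [load 30/36]
  5 → roll 2  [load 35/36]
  4 → roll 3  [load 34/36]
  4 → roll 4 (new)  [load 4/36]
4 paper rolls opened.

4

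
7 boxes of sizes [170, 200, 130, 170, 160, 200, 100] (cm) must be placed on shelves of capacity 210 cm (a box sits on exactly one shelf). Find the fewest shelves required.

7

Total = 200 + 200 + 170 + 170 + 160 + 130 + 100 = 1130 cm.
Lower bound: ⌈1130/210⌉ = 6 shelves.
A packing using 7 shelves:
  shelf 1: 200 = 200
  shelf 2: 200 = 200
  shelf 3: 170 = 170
  shelf 4: 170 = 170
  shelf 5: 160 = 160
  shelf 6: 130 = 130
  shelf 7: 100 = 100
No arrangement into 6 shelves stays within capacity, so 7 is optimal.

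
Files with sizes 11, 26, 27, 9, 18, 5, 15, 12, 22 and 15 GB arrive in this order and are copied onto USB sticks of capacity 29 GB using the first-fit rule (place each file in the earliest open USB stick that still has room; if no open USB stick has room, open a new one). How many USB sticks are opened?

7

  11 → USB stick 1 (new)  [load 11/29]
  26 → USB stick 2 (new)  [load 26/29]
  27 → USB stick 3 (new)  [load 27/29]
  9 → USB stick 1  [load 20/29]
  18 → USB stick 4 (new)  [load 18/29]
  5 → USB stick 1  [load 25/29]
  15 → USB stick 5 (new)  [load 15/29]
  12 → USB stick 5  [load 27/29]
  22 → USB stick 6 (new)  [load 22/29]
  15 → USB stick 7 (new)  [load 15/29]
7 USB sticks opened.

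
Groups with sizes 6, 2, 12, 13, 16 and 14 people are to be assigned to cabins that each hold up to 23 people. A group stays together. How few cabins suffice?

4

Total = 16 + 14 + 13 + 12 + 6 + 2 = 63 people.
Lower bound: ⌈63/23⌉ = 3 cabins.
Also, 4 groups each exceed 23/2 people, and no two of those can share a cabin, so at least 4 cabins are needed.
A packing using 4 cabins:
  cabin 1: 16 + 6 = 22
  cabin 2: 14 + 2 = 16
  cabin 3: 13 = 13
  cabin 4: 12 = 12
This matches the lower bound, so 4 is optimal.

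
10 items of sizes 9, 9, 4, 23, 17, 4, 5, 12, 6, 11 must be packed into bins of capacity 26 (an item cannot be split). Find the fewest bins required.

4

Total = 23 + 17 + 12 + 11 + 9 + 9 + 6 + 5 + 4 + 4 = 100.
Lower bound: ⌈100/26⌉ = 4 bins.
A packing using 4 bins:
  bin 1: 23 = 23
  bin 2: 17 + 9 = 26
  bin 3: 12 + 9 + 5 = 26
  bin 4: 11 + 6 + 4 + 4 = 25
This matches the lower bound, so 4 is optimal.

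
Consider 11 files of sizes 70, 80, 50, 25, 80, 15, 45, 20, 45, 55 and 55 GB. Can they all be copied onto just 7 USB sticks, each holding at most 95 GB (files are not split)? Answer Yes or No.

Yes

A valid assignment using 7 USB sticks:
  USB stick 1: 80 + 15 = 95
  USB stick 2: 80 = 80
  USB stick 3: 70 + 25 = 95
  USB stick 4: 55 + 20 = 75
  USB stick 5: 55 = 55
  USB stick 6: 50 + 45 = 95
  USB stick 7: 45 = 45
Every load is within 95 GB, so 7 USB sticks suffice.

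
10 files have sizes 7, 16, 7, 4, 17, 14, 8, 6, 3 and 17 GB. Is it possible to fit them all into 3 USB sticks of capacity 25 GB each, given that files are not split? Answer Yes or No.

No

Total = 99 GB; ⌈99/25⌉ = 4.
At least 4 USB sticks are required, but only 3 are allowed.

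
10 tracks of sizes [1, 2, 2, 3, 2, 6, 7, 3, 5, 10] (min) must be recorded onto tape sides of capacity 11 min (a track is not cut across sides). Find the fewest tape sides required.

4

Total = 10 + 7 + 6 + 5 + 3 + 3 + 2 + 2 + 2 + 1 = 41 min.
Lower bound: ⌈41/11⌉ = 4 tape sides.
A packing using 4 tape sides:
  side 1: 10 + 1 = 11
  side 2: 7 + 3 = 10
  side 3: 6 + 5 = 11
  side 4: 3 + 2 + 2 + 2 = 9
This matches the lower bound, so 4 is optimal.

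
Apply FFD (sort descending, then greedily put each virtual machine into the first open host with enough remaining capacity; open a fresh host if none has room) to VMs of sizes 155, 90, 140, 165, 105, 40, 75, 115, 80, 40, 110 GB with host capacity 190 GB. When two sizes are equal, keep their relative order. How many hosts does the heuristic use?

7

Sorted descending: 165, 155, 140, 115, 110, 105, 90, 80, 75, 40, 40.
  165 → host 1 (new)  [load 165/190]
  155 → host 2 (new)  [load 155/190]
  140 → host 3 (new)  [load 140/190]
  115 → host 4 (new)  [load 115/190]
  110 → host 5 (new)  [load 110/190]
  105 → host 6 (new)  [load 105/190]
  90 → host 7 (new)  [load 90/190]
  80 → host 5  [load 190/190]
  75 → host 4  [load 190/190]
  40 → host 3  [load 180/190]
  40 → host 6  [load 145/190]
7 hosts opened.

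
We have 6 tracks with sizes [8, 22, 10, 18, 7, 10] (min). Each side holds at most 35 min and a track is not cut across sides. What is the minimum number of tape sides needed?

Total = 22 + 18 + 10 + 10 + 8 + 7 = 75 min.
Lower bound: ⌈75/35⌉ = 3 tape sides.
A packing using 3 tape sides:
  side 1: 22 + 10 = 32
  side 2: 18 + 10 + 7 = 35
  side 3: 8 = 8
This matches the lower bound, so 3 is optimal.

3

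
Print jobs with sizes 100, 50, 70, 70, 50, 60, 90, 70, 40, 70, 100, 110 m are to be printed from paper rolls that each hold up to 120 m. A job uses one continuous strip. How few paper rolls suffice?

Total = 110 + 100 + 100 + 90 + 70 + 70 + 70 + 70 + 60 + 50 + 50 + 40 = 880 m.
Lower bound: ⌈880/120⌉ = 8 paper rolls.
A packing using 9 paper rolls:
  roll 1: 110 = 110
  roll 2: 100 = 100
  roll 3: 100 = 100
  roll 4: 90 = 90
  roll 5: 70 + 50 = 120
  roll 6: 70 + 50 = 120
  roll 7: 70 + 40 = 110
  roll 8: 70 = 70
  roll 9: 60 = 60
No arrangement into 8 paper rolls stays within capacity, so 9 is optimal.

9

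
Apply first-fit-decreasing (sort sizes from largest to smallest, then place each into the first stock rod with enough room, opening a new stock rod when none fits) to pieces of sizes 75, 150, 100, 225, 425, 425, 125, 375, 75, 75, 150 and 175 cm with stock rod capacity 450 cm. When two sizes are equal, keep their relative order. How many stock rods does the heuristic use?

Sorted descending: 425, 425, 375, 225, 175, 150, 150, 125, 100, 75, 75, 75.
  425 → stock rod 1 (new)  [load 425/450]
  425 → stock rod 2 (new)  [load 425/450]
  375 → stock rod 3 (new)  [load 375/450]
  225 → stock rod 4 (new)  [load 225/450]
  175 → stock rod 4  [load 400/450]
  150 → stock rod 5 (new)  [load 150/450]
  150 → stock rod 5  [load 300/450]
  125 → stock rod 5  [load 425/450]
  100 → stock rod 6 (new)  [load 100/450]
  75 → stock rod 3  [load 450/450]
  75 → stock rod 6  [load 175/450]
  75 → stock rod 6  [load 250/450]
6 stock rods opened.

6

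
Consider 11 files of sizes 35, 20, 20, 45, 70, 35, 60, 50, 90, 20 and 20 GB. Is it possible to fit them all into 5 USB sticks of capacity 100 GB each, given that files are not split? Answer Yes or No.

A valid assignment using 5 USB sticks:
  USB stick 1: 90 = 90
  USB stick 2: 70 + 20 = 90
  USB stick 3: 60 + 35 = 95
  USB stick 4: 50 + 45 = 95
  USB stick 5: 35 + 20 + 20 + 20 = 95
Every load is within 100 GB, so 5 USB sticks suffice.

Yes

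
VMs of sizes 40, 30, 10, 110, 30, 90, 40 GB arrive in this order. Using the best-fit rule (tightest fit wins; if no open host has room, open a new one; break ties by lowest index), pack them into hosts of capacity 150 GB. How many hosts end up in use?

  40 → host 1 (new)  [load 40/150]
  30 → host 1  [load 70/150]
  10 → host 1  [load 80/150]
  110 → host 2 (new)  [load 110/150]
  30 → host 2  [load 140/150]
  90 → host 3 (new)  [load 90/150]
  40 → host 3  [load 130/150]
3 hosts opened.

3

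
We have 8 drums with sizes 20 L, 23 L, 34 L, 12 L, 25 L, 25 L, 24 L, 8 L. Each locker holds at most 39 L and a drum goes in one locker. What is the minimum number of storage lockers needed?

Total = 34 + 25 + 25 + 24 + 23 + 20 + 12 + 8 = 171 L.
Lower bound: ⌈171/39⌉ = 5 storage lockers.
Also, 6 drums each exceed 39/2 L, and no two of those can share a locker, so at least 6 storage lockers are needed.
A packing using 6 storage lockers:
  locker 1: 34 = 34
  locker 2: 25 + 12 = 37
  locker 3: 25 + 8 = 33
  locker 4: 24 = 24
  locker 5: 23 = 23
  locker 6: 20 = 20
This matches the lower bound, so 6 is optimal.

6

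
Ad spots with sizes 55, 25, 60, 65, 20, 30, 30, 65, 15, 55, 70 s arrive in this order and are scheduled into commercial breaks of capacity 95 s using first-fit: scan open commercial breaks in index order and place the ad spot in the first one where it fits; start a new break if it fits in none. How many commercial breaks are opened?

  55 → break 1 (new)  [load 55/95]
  25 → break 1  [load 80/95]
  60 → break 2 (new)  [load 60/95]
  65 → break 3 (new)  [load 65/95]
  20 → break 2  [load 80/95]
  30 → break 3  [load 95/95]
  30 → break 4 (new)  [load 30/95]
  65 → break 4  [load 95/95]
  15 → break 1  [load 95/95]
  55 → break 5 (new)  [load 55/95]
  70 → break 6 (new)  [load 70/95]
6 commercial breaks opened.

6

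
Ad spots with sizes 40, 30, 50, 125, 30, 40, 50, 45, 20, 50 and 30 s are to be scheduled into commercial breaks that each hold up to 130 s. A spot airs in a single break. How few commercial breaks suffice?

4

Total = 125 + 50 + 50 + 50 + 45 + 40 + 40 + 30 + 30 + 30 + 20 = 510 s.
Lower bound: ⌈510/130⌉ = 4 commercial breaks.
A packing using 4 commercial breaks:
  break 1: 125 = 125
  break 2: 50 + 50 + 30 = 130
  break 3: 50 + 45 + 30 = 125
  break 4: 40 + 40 + 30 + 20 = 130
This matches the lower bound, so 4 is optimal.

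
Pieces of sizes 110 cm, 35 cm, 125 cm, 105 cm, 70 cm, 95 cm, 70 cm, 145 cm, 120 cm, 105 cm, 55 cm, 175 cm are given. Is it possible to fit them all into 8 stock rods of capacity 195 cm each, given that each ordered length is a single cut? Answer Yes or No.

A valid assignment using 8 stock rods:
  stock rod 1: 175 = 175
  stock rod 2: 145 + 35 = 180
  stock rod 3: 125 + 70 = 195
  stock rod 4: 120 + 70 = 190
  stock rod 5: 110 + 55 = 165
  stock rod 6: 105 = 105
  stock rod 7: 105 = 105
  stock rod 8: 95 = 95
Every load is within 195 cm, so 8 stock rods suffice.

Yes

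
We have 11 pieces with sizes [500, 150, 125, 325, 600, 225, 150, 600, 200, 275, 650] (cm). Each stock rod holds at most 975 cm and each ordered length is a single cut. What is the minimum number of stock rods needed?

4

Total = 650 + 600 + 600 + 500 + 325 + 275 + 225 + 200 + 150 + 150 + 125 = 3800 cm.
Lower bound: ⌈3800/975⌉ = 4 stock rods.
A packing using 4 stock rods:
  stock rod 1: 650 + 325 = 975
  stock rod 2: 600 + 275 = 875
  stock rod 3: 600 + 225 + 150 = 975
  stock rod 4: 500 + 200 + 150 + 125 = 975
This matches the lower bound, so 4 is optimal.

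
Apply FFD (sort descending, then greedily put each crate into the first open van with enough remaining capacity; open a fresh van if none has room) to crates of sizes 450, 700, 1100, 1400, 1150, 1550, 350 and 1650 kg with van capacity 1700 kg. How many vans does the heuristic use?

Sorted descending: 1650, 1550, 1400, 1150, 1100, 700, 450, 350.
  1650 → van 1 (new)  [load 1650/1700]
  1550 → van 2 (new)  [load 1550/1700]
  1400 → van 3 (new)  [load 1400/1700]
  1150 → van 4 (new)  [load 1150/1700]
  1100 → van 5 (new)  [load 1100/1700]
  700 → van 6 (new)  [load 700/1700]
  450 → van 4  [load 1600/1700]
  350 → van 5  [load 1450/1700]
6 vans opened.

6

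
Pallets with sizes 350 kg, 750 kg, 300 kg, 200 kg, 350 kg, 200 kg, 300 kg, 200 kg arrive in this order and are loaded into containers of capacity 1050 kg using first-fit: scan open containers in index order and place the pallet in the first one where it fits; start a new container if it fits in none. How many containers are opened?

3

  350 → container 1 (new)  [load 350/1050]
  750 → container 2 (new)  [load 750/1050]
  300 → container 1  [load 650/1050]
  200 → container 1  [load 850/1050]
  350 → container 3 (new)  [load 350/1050]
  200 → container 1  [load 1050/1050]
  300 → container 2  [load 1050/1050]
  200 → container 3  [load 550/1050]
3 containers opened.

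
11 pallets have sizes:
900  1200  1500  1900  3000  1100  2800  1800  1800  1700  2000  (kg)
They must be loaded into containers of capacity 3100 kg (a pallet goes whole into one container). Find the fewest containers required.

8

Total = 3000 + 2800 + 2000 + 1900 + 1800 + 1800 + 1700 + 1500 + 1200 + 1100 + 900 = 19700 kg.
Lower bound: ⌈19700/3100⌉ = 7 containers.
A packing using 8 containers:
  container 1: 3000 = 3000
  container 2: 2800 = 2800
  container 3: 2000 + 1100 = 3100
  container 4: 1900 + 1200 = 3100
  container 5: 1800 + 900 = 2700
  container 6: 1800 = 1800
  container 7: 1700 = 1700
  container 8: 1500 = 1500
No arrangement into 7 containers stays within capacity, so 8 is optimal.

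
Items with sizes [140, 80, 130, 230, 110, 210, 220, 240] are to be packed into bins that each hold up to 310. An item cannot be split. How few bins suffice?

Total = 240 + 230 + 220 + 210 + 140 + 130 + 110 + 80 = 1360.
Lower bound: ⌈1360/310⌉ = 5 bins.
A packing using 6 bins:
  bin 1: 240 = 240
  bin 2: 230 + 80 = 310
  bin 3: 220 = 220
  bin 4: 210 = 210
  bin 5: 140 + 130 = 270
  bin 6: 110 = 110
No arrangement into 5 bins stays within capacity, so 6 is optimal.

6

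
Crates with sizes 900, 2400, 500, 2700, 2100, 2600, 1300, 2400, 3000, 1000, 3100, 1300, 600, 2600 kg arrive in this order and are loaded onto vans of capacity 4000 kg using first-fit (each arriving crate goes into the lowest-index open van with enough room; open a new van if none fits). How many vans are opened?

  900 → van 1 (new)  [load 900/4000]
  2400 → van 1  [load 3300/4000]
  500 → van 1  [load 3800/4000]
  2700 → van 2 (new)  [load 2700/4000]
  2100 → van 3 (new)  [load 2100/4000]
  2600 → van 4 (new)  [load 2600/4000]
  1300 → van 2  [load 4000/4000]
  2400 → van 5 (new)  [load 2400/4000]
  3000 → van 6 (new)  [load 3000/4000]
  1000 → van 3  [load 3100/4000]
  3100 → van 7 (new)  [load 3100/4000]
  1300 → van 4  [load 3900/4000]
  600 → van 3  [load 3700/4000]
  2600 → van 8 (new)  [load 2600/4000]
8 vans opened.

8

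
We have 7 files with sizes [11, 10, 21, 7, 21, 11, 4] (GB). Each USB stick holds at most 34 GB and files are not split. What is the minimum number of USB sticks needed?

Total = 21 + 21 + 11 + 11 + 10 + 7 + 4 = 85 GB.
Lower bound: ⌈85/34⌉ = 3 USB sticks.
A packing using 3 USB sticks:
  USB stick 1: 21 + 11 = 32
  USB stick 2: 21 + 11 = 32
  USB stick 3: 10 + 7 + 4 = 21
This matches the lower bound, so 3 is optimal.

3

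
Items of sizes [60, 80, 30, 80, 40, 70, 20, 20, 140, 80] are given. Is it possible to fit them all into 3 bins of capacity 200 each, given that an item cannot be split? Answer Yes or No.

Total = 620; ⌈620/200⌉ = 4.
At least 4 bins are required, but only 3 are allowed.

No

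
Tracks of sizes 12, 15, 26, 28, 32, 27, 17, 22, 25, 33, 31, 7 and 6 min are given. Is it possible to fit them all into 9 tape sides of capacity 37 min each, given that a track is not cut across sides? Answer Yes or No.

Yes

A valid assignment using 9 tape sides:
  side 1: 33 = 33
  side 2: 32 = 32
  side 3: 31 + 6 = 37
  side 4: 28 + 7 = 35
  side 5: 27 = 27
  side 6: 26 = 26
  side 7: 25 + 12 = 37
  side 8: 22 + 15 = 37
  side 9: 17 = 17
Every load is within 37 min, so 9 tape sides suffice.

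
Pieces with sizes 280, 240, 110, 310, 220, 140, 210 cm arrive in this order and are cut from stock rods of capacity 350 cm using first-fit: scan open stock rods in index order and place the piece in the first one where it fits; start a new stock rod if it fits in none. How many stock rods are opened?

  280 → stock rod 1 (new)  [load 280/350]
  240 → stock rod 2 (new)  [load 240/350]
  110 → stock rod 2  [load 350/350]
  310 → stock rod 3 (new)  [load 310/350]
  220 → stock rod 4 (new)  [load 220/350]
  140 → stock rod 5 (new)  [load 140/350]
  210 → stock rod 5  [load 350/350]
5 stock rods opened.

5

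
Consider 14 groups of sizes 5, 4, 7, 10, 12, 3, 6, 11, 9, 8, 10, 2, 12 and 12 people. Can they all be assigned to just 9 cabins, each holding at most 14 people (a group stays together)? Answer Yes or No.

Yes

A valid assignment using 9 cabins:
  cabin 1: 12 + 2 = 14
  cabin 2: 12 = 12
  cabin 3: 12 = 12
  cabin 4: 11 + 3 = 14
  cabin 5: 10 + 4 = 14
  cabin 6: 10 = 10
  cabin 7: 9 + 5 = 14
  cabin 8: 8 + 6 = 14
  cabin 9: 7 = 7
Every load is within 14 people, so 9 cabins suffice.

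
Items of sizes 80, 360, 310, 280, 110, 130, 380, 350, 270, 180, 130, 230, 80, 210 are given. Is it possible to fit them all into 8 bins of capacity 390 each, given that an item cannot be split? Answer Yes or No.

No

Total = 3100; ⌈3100/390⌉ = 8.
The bound of 8 does not rule out 8, but exhaustive search shows no assignment into 8 bins of capacity 390 exists — the minimum is 9.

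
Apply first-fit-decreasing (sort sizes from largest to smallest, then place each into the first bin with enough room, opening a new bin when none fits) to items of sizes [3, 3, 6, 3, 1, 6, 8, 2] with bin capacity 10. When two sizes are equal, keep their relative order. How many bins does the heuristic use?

4

Sorted descending: 8, 6, 6, 3, 3, 3, 2, 1.
  8 → bin 1 (new)  [load 8/10]
  6 → bin 2 (new)  [load 6/10]
  6 → bin 3 (new)  [load 6/10]
  3 → bin 2  [load 9/10]
  3 → bin 3  [load 9/10]
  3 → bin 4 (new)  [load 3/10]
  2 → bin 1  [load 10/10]
  1 → bin 2  [load 10/10]
4 bins opened.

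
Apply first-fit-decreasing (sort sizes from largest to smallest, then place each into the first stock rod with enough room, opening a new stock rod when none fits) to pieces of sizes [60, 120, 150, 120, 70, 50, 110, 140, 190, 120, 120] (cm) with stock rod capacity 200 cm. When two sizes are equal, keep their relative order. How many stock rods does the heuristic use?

Sorted descending: 190, 150, 140, 120, 120, 120, 120, 110, 70, 60, 50.
  190 → stock rod 1 (new)  [load 190/200]
  150 → stock rod 2 (new)  [load 150/200]
  140 → stock rod 3 (new)  [load 140/200]
  120 → stock rod 4 (new)  [load 120/200]
  120 → stock rod 5 (new)  [load 120/200]
  120 → stock rod 6 (new)  [load 120/200]
  120 → stock rod 7 (new)  [load 120/200]
  110 → stock rod 8 (new)  [load 110/200]
  70 → stock rod 4  [load 190/200]
  60 → stock rod 3  [load 200/200]
  50 → stock rod 2  [load 200/200]
8 stock rods opened.

8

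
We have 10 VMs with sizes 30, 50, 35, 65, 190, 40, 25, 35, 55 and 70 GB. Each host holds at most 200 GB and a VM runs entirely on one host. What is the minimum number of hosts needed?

4

Total = 190 + 70 + 65 + 55 + 50 + 40 + 35 + 35 + 30 + 25 = 595 GB.
Lower bound: ⌈595/200⌉ = 3 hosts.
A packing using 4 hosts:
  host 1: 190 = 190
  host 2: 70 + 65 + 55 = 190
  host 3: 50 + 40 + 35 + 35 + 30 = 190
  host 4: 25 = 25
No arrangement into 3 hosts stays within capacity, so 4 is optimal.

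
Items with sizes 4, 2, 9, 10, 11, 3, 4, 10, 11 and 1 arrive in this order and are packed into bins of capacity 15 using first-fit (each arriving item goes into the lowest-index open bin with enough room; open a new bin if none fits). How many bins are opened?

5

  4 → bin 1 (new)  [load 4/15]
  2 → bin 1  [load 6/15]
  9 → bin 1  [load 15/15]
  10 → bin 2 (new)  [load 10/15]
  11 → bin 3 (new)  [load 11/15]
  3 → bin 2  [load 13/15]
  4 → bin 3  [load 15/15]
  10 → bin 4 (new)  [load 10/15]
  11 → bin 5 (new)  [load 11/15]
  1 → bin 2  [load 14/15]
5 bins opened.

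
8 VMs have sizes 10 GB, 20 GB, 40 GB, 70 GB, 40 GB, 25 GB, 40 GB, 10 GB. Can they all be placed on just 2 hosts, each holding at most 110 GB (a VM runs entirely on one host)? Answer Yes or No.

No

Total = 255 GB; ⌈255/110⌉ = 3.
At least 3 hosts are required, but only 2 are allowed.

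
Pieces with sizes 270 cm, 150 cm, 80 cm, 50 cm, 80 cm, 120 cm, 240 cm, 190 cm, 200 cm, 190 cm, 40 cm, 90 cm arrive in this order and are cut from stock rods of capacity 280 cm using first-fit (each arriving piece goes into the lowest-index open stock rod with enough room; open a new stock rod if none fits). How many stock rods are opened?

  270 → stock rod 1 (new)  [load 270/280]
  150 → stock rod 2 (new)  [load 150/280]
  80 → stock rod 2  [load 230/280]
  50 → stock rod 2  [load 280/280]
  80 → stock rod 3 (new)  [load 80/280]
  120 → stock rod 3  [load 200/280]
  240 → stock rod 4 (new)  [load 240/280]
  190 → stock rod 5 (new)  [load 190/280]
  200 → stock rod 6 (new)  [load 200/280]
  190 → stock rod 7 (new)  [load 190/280]
  40 → stock rod 3  [load 240/280]
  90 → stock rod 5  [load 280/280]
7 stock rods opened.

7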